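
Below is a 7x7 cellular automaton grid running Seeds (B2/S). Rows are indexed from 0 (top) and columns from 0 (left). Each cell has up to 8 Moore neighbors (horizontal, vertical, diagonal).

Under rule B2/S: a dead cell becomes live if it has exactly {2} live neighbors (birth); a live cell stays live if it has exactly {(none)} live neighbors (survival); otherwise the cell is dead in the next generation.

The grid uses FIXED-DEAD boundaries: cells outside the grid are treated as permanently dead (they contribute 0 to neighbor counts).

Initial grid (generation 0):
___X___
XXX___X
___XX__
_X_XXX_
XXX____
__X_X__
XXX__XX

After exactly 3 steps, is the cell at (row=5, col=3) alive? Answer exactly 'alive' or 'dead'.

Answer: dead

Derivation:
Simulating step by step:
Generation 0 (given above): 21 live cells
Generation 1: 5 live cells
X______
_____X_
______X
_______
_______
______X
____X__
Generation 2: 4 live cells
_______
______X
_____X_
_______
_______
_____X_
_____X_
Generation 3: 6 live cells
_______
_____X_
______X
_______
_______
____X_X
____X_X

Cell (5,3) at generation 3: 0 -> dead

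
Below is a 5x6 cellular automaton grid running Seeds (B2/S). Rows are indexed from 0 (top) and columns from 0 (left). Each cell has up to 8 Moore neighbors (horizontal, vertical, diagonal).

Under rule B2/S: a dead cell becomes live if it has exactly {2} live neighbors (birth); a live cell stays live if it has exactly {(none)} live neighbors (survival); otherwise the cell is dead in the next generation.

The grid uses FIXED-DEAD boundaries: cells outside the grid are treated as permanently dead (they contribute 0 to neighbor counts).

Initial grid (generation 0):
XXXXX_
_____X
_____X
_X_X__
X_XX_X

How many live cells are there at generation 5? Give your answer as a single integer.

Simulating step by step:
Generation 0 (given above): 13 live cells
Generation 1: 5 live cells
_____X
X_____
__X___
X____X
______
Generation 2: 3 live cells
______
_X____
X_____
_X____
______
Generation 3: 3 live cells
______
X_____
__X___
X_____
______
Generation 4: 3 live cells
______
_X____
X_____
_X____
______
Generation 5: 3 live cells
______
X_____
__X___
X_____
______
Population at generation 5: 3

Answer: 3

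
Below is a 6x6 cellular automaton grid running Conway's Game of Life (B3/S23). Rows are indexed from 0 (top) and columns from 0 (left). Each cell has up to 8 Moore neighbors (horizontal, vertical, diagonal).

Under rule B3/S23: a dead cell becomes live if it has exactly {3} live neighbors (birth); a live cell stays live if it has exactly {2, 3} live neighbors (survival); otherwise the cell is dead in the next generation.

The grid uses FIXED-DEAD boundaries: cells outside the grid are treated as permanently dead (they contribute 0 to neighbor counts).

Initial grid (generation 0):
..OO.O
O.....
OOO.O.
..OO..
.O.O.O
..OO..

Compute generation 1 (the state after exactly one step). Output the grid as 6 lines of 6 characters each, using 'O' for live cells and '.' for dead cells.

Answer: ......
O...O.
O.O...
O.....
.O....
..OOO.

Derivation:
Simulating step by step:
Generation 0 (given above): 15 live cells
Generation 1: 9 live cells
(generation 1 grid is the final answer)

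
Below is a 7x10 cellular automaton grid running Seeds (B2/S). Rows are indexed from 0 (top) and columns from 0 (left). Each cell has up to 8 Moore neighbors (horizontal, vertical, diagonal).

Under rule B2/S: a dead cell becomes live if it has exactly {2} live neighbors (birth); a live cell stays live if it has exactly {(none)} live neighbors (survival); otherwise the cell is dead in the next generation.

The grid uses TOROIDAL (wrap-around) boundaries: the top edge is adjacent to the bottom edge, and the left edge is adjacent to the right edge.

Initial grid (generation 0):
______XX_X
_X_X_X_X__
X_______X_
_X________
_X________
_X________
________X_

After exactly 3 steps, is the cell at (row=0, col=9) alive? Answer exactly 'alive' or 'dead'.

Answer: dead

Derivation:
Simulating step by step:
Generation 0 (given above): 13 live cells
Generation 1: 17 live cells
X_X_XX____
__X_X_____
____X_XX_X
__X______X
__________
X_X_______
X_____X__X
Generation 2: 19 live cells
______X___
X______XXX
XXX_______
X__X_XXX__
X_XX_____X
__________
__X_X_____
Generation 3: 18 live cells
XX_X_X____
__X___X___
___XXX____
________X_
_____X_XX_
X___X____X
___X_X____

Cell (0,9) at generation 3: 0 -> dead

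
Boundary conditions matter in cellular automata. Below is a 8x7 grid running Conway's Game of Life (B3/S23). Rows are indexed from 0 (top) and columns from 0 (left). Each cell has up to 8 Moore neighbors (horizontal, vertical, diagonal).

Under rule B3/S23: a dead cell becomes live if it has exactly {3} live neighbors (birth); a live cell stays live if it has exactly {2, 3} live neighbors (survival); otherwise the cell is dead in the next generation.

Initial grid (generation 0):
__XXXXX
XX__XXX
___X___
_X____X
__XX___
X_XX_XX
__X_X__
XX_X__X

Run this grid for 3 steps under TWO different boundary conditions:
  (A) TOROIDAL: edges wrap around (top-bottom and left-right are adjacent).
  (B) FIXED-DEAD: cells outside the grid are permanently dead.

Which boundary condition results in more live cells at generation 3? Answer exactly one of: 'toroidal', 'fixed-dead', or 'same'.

Answer: fixed-dead

Derivation:
Under TOROIDAL boundary, generation 3:
______X
___X__X
X__X__X
XX_X_X_
_____XX
____XXX
_______
_______
Population = 15

Under FIXED-DEAD boundary, generation 3:
_______
X__X___
XXX__XX
XX_X__X
__X_XXX
______X
_X_____
_X_____
Population = 18

Comparison: toroidal=15, fixed-dead=18 -> fixed-dead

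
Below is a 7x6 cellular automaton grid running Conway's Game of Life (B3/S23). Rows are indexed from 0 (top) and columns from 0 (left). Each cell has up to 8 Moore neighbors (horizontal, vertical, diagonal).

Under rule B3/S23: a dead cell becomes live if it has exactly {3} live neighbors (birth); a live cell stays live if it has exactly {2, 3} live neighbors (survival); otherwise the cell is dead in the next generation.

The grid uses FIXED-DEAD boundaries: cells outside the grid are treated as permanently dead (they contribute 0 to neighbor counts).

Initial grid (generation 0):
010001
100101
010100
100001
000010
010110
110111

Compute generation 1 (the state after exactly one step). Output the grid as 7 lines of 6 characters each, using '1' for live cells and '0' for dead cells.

Simulating step by step:
Generation 0 (given above): 18 live cells
Generation 1: 16 live cells
(generation 1 grid is the final answer)

Answer: 000010
110000
111000
000010
000111
110000
110101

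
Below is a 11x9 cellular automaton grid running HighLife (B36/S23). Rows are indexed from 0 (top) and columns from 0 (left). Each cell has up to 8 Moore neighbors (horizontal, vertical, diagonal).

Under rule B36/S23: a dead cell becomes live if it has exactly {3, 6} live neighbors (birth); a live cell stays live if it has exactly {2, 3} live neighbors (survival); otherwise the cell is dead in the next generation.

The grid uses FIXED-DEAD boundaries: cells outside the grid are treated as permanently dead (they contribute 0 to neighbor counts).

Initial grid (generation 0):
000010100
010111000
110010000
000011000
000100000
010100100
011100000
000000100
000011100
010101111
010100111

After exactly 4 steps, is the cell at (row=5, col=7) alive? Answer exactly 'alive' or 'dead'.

Answer: dead

Derivation:
Simulating step by step:
Generation 0 (given above): 33 live cells
Generation 1: 31 live cells
000110000
111100000
111000000
000111000
001101000
011110000
010100000
001110100
000010000
000100001
000011001
Generation 2: 21 live cells
010110000
100010000
100000000
000001000
010001000
010000000
010001000
001011000
001011000
000101000
000010000
Generation 3: 21 live cells
000110000
110110000
000000000
000000000
000000000
111000000
011011000
011000100
001000100
000101000
000010000
Generation 4: 21 live cells
001110000
001110000
000000000
000000000
010000000
101100000
000001000
000000100
011101100
000111000
000010000

Cell (5,7) at generation 4: 0 -> dead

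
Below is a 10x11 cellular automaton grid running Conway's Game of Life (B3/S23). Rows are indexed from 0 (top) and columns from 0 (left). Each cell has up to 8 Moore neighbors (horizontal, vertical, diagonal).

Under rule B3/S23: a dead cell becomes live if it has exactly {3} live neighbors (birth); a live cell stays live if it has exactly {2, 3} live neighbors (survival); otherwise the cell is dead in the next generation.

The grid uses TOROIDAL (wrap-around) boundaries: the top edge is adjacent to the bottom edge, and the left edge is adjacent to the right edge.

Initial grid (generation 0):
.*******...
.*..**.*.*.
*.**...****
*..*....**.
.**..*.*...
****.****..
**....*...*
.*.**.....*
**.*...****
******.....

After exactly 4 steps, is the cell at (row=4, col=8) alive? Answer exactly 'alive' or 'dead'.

Simulating step by step:
Generation 0 (given above): 56 live cells
Generation 1: 31 live cells
.......**..
.........*.
*.**..**...
*..**.*....
.....*...**
...***..*.*
......*..**
...**..**..
.....*..**.
.........*.
Generation 2: 39 live cells
........**.
......*....
.*******..*
*****.**...
*.....*..**
*...***.*..
......*...*
....****..*
....*..*.*.
.......*.*.
Generation 3: 31 live cells
.......***.
..***.*.**.
...........
........**.
..*.....**.
*.....*....
*........**
....*..****
....*..*.**
.......*.**
Generation 4: 23 live cells
...*..*....
...*.....*.
...*...*...
........**.
.......****
**......*..
*......*...
.......*...
*.....**...
......**...

Cell (4,8) at generation 4: 1 -> alive

Answer: alive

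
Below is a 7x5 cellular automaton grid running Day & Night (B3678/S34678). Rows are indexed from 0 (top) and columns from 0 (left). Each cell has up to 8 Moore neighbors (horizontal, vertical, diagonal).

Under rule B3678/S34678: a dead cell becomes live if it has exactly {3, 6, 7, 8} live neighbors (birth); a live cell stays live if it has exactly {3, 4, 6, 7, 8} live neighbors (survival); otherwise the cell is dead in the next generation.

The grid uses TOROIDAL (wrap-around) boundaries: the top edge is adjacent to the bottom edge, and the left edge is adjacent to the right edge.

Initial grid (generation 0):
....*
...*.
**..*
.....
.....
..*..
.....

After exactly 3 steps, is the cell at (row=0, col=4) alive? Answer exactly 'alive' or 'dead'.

Answer: dead

Derivation:
Simulating step by step:
Generation 0 (given above): 6 live cells
Generation 1: 1 live cells
.....
.....
.....
*....
.....
.....
.....
Generation 2: 0 live cells
.....
.....
.....
.....
.....
.....
.....
Generation 3: 0 live cells
.....
.....
.....
.....
.....
.....
.....

Cell (0,4) at generation 3: 0 -> dead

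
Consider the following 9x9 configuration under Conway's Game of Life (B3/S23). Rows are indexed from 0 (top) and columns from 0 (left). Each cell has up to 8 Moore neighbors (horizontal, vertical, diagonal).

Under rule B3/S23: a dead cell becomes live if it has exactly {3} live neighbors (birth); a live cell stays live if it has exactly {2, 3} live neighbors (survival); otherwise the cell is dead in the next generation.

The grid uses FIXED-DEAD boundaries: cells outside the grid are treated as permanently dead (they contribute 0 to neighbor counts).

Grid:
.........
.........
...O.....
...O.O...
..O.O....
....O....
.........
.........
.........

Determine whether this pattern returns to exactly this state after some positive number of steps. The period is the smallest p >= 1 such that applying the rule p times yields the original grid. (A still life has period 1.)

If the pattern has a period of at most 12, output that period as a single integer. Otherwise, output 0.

Simulating and comparing each generation to the original:
Gen 0 (original, given above): 6 live cells
Gen 1: 6 live cells, differs from original
Gen 2: 6 live cells, MATCHES original -> period = 2

Answer: 2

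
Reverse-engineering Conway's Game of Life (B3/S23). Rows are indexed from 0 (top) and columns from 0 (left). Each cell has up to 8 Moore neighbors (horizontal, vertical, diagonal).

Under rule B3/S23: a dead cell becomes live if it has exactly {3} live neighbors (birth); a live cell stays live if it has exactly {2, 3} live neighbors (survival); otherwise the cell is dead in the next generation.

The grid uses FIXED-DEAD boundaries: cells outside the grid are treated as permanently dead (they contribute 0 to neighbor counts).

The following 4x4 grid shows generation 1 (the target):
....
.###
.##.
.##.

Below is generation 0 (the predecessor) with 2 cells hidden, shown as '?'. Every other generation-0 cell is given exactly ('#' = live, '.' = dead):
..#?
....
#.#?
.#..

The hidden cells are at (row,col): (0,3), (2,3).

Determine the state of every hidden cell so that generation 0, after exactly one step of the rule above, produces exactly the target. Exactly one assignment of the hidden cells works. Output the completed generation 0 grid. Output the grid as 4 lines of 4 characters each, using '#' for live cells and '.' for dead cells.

Hidden generation-0 cells (in order): (0,3), (2,3).
A hidden cell only influences target cells in its own 3x3 neighborhood. Try each of the 2^2 = 4 assignments, step the completed generation 0 forward once under B3/S23, and compare with the target:
  (0,3)=. (2,3)=. -> step gives (1,2)='.' but target has '#' -> reject
  (0,3)=. (2,3)=# -> step reproduces the target at every cell -> ACCEPT
  (0,3)=# (2,3)=. -> step gives (2,2)='.' but target has '#' -> reject
  (0,3)=# (2,3)=# -> step gives (1,2)='.' but target has '#' -> reject
Unique solution: (0,3)=dead, (2,3)=live.
Check: live-neighbor counts of every cell in the completed generation 0:
0101
1333
1321
2232
Applying B3/S23 to generation 0 with these counts gives:
....
.###
.##.
.##.
which matches the target exactly.

Answer: ..#.
....
#.##
.#..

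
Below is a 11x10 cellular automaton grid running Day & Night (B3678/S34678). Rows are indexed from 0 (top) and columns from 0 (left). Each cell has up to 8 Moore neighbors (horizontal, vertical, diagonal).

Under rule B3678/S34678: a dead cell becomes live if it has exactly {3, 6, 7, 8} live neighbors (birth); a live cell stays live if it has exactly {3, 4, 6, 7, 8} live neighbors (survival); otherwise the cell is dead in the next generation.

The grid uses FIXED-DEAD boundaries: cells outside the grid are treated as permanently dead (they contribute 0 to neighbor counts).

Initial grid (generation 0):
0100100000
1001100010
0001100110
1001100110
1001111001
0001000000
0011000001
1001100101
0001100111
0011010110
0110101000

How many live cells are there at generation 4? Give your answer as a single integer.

Simulating step by step:
Generation 0 (given above): 44 live cells
Generation 1: 42 live cells
0001000000
0011110100
0010010111
0010100111
0011010110
0001010000
0011000010
0000100011
0000010111
0110010111
0010010100
Generation 2: 40 live cells
0011000000
0011100000
0111010111
0110110011
0011000111
0001001110
0001000001
0001000001
0000100110
0000101111
0100000000
Generation 3: 42 live cells
0011100000
0011100010
0111111011
0111100010
0111010011
0001100100
0010100100
0000100000
0001011100
0000010110
0000000110
Generation 4: 44 live cells
0010100000
0011100101
0111110011
1011101010
0111100110
0100111000
0000110000
0000100100
0000011110
0000101010
0000001110
Population at generation 4: 44

Answer: 44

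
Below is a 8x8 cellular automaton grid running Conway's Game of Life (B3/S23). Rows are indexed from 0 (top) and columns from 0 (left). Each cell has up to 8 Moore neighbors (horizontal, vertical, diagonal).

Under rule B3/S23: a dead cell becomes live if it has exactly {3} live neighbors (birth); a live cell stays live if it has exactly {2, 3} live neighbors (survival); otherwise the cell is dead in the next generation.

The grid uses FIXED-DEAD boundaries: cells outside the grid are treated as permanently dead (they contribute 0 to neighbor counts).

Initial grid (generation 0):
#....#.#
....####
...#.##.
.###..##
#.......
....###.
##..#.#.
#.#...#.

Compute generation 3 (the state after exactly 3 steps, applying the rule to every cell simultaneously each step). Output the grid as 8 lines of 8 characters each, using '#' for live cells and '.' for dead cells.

Answer: .....#..
....#.##
.......#
....##.#
.....#.#
...#.##.
.####..#
.##.#.##

Derivation:
Simulating step by step:
Generation 0 (given above): 26 live cells
Generation 1: 29 live cells
....##.#
.......#
...#....
.#######
.####..#
##..#.#.
##.##.##
#....#..
Generation 2: 22 live cells
......#.
....#.#.
...#.#.#
.#...###
.......#
......#.
..###.##
##..###.
Generation 3: 23 live cells
(generation 3 grid is the final answer)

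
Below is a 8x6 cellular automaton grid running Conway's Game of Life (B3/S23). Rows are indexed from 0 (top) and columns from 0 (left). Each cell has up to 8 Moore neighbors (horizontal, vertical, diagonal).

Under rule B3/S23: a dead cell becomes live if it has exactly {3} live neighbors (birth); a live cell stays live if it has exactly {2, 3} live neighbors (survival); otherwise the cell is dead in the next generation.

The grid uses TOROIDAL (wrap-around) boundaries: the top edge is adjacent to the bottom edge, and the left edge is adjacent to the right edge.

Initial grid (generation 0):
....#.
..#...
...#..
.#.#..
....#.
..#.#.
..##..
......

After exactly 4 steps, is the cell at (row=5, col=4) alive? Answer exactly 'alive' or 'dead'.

Answer: alive

Derivation:
Simulating step by step:
Generation 0 (given above): 10 live cells
Generation 1: 12 live cells
......
...#..
...#..
..###.
..#.#.
..#.#.
..##..
...#..
Generation 2: 13 live cells
......
......
......
..#.#.
.##.##
.##.#.
..#.#.
..##..
Generation 3: 12 live cells
......
......
......
.##.##
#...##
#...#.
....#.
..##..
Generation 4: 9 live cells
......
......
......
.#.##.
......
#..##.
....##
...#..

Cell (5,4) at generation 4: 1 -> alive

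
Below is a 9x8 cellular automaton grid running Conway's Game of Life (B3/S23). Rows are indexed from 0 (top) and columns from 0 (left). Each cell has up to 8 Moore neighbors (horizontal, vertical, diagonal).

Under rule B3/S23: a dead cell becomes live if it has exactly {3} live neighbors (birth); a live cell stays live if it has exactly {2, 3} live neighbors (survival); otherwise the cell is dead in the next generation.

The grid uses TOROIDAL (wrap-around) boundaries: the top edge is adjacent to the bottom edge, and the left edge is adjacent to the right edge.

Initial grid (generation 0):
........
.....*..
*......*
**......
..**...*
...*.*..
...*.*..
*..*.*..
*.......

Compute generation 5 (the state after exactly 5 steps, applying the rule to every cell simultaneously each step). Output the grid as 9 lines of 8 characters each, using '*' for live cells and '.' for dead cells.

Simulating step by step:
Generation 0 (given above): 16 live cells
Generation 1: 16 live cells
........
........
**.....*
.**.....
*****...
...*..*.
..**.**.
........
........
Generation 2: 14 live cells
........
*.......
***.....
.......*
*...*...
......**
..*****.
........
........
Generation 3: 17 live cells
........
*.......
**.....*
.......*
*.....*.
......**
...*****
...***..
........
Generation 4: 15 live cells
........
**.....*
.*.....*
.*....*.
*.....*.
*...*...
...*...*
...*....
....*...
Generation 5: 17 live cells
(generation 5 grid is the final answer)

Answer: *.......
.*.....*
.**...**
.*....*.
**...*..
*.......
...**...
...**...
........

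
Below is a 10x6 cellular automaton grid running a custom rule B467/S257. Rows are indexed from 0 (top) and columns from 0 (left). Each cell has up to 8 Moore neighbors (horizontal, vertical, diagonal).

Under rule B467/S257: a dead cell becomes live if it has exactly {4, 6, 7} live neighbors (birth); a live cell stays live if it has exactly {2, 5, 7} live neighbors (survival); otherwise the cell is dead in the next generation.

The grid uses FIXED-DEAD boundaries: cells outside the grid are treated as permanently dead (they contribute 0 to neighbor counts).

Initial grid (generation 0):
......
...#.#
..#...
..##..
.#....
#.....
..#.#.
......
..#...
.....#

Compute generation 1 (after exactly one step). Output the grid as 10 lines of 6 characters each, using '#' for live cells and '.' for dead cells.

Answer: ......
......
...#..
...#..
.#....
......
......
......
......
......

Derivation:
Simulating step by step:
Generation 0 (given above): 11 live cells
Generation 1: 3 live cells
(generation 1 grid is the final answer)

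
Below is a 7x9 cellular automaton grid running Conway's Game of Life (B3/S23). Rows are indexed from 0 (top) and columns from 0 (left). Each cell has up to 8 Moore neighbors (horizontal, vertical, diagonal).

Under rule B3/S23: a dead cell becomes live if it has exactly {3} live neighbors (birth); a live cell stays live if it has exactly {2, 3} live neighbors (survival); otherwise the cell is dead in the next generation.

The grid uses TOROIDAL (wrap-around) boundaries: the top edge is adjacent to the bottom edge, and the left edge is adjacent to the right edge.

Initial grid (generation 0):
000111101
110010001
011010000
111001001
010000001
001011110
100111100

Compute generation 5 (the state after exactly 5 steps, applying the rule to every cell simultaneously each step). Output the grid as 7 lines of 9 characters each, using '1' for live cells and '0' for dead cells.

Simulating step by step:
Generation 0 (given above): 29 live cells
Generation 1: 21 live cells
011000101
010000011
000011000
000100001
000110001
111000011
001000001
Generation 2: 22 live cells
011000001
011001111
100010011
000101000
010110000
011000010
000100000
Generation 3: 25 live cells
010100101
001101100
111110000
101101001
010110000
010010000
100100000
Generation 4: 23 live cells
110101110
000001110
100000101
000001001
010001000
110010000
110110000
Generation 5: 20 live cells
(generation 5 grid is the final answer)

Answer: 110100010
010010000
100000001
000001111
010011000
000111000
000100100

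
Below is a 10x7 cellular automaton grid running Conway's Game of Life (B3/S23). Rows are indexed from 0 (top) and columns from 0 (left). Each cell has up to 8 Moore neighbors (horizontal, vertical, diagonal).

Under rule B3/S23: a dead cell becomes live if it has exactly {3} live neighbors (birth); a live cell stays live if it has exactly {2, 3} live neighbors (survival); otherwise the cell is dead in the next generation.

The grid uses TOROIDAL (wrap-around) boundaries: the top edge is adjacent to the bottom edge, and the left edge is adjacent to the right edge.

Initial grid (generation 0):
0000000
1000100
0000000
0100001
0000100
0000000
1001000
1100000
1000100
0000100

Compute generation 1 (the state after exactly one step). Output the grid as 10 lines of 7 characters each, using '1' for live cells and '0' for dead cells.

Answer: 0000000
0000000
1000000
0000000
0000000
0000000
1100000
1100001
1100000
0000000

Derivation:
Simulating step by step:
Generation 0 (given above): 12 live cells
Generation 1: 8 live cells
(generation 1 grid is the final answer)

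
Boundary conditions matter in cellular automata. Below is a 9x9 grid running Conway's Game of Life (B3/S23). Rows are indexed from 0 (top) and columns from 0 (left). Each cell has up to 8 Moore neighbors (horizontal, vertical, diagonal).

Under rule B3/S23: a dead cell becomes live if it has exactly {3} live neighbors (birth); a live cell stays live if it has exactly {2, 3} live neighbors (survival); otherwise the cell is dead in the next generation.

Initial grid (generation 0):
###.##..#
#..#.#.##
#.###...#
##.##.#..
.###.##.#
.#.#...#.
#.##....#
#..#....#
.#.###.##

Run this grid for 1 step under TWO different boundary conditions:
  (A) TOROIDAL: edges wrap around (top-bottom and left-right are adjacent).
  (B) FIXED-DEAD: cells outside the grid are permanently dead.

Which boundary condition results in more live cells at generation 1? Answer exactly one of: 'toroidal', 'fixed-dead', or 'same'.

Answer: fixed-dead

Derivation:
Under TOROIDAL boundary, generation 1:
.........
.....###.
......#..
......#..
.....##.#
......##.
...##..#.
.........
.....###.
Population = 16

Under FIXED-DEAD boundary, generation 1:
#########
#....####
#.....#.#
#.....#..
.....##..
#.....###
#..##..##
#.......#
..###..##
Population = 37

Comparison: toroidal=16, fixed-dead=37 -> fixed-dead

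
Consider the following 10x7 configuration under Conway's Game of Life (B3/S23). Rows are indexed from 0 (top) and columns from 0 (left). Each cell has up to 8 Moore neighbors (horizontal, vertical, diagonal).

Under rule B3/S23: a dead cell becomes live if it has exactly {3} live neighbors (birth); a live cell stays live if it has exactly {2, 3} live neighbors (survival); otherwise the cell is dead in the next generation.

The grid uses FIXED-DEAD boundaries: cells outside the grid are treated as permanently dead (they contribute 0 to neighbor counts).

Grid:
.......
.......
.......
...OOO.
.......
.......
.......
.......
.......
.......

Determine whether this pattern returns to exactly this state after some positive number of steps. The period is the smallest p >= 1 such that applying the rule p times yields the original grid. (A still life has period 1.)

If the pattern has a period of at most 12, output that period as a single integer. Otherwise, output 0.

Simulating and comparing each generation to the original:
Gen 0 (original, given above): 3 live cells
Gen 1: 3 live cells, differs from original
Gen 2: 3 live cells, MATCHES original -> period = 2

Answer: 2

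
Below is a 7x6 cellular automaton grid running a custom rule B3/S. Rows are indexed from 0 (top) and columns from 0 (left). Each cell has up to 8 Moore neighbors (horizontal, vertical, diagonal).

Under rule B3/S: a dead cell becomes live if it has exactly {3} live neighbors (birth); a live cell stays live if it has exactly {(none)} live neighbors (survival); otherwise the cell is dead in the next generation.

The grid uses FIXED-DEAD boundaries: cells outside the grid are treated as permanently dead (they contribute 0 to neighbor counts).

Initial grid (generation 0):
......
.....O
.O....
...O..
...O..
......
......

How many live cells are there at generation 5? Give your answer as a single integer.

Answer: 0

Derivation:
Simulating step by step:
Generation 0 (given above): 4 live cells
Generation 1: 1 live cells
......
......
......
..O...
......
......
......
Generation 2: 0 live cells
......
......
......
......
......
......
......
Generation 3: 0 live cells
......
......
......
......
......
......
......
Generation 4: 0 live cells
......
......
......
......
......
......
......
Generation 5: 0 live cells
......
......
......
......
......
......
......
Population at generation 5: 0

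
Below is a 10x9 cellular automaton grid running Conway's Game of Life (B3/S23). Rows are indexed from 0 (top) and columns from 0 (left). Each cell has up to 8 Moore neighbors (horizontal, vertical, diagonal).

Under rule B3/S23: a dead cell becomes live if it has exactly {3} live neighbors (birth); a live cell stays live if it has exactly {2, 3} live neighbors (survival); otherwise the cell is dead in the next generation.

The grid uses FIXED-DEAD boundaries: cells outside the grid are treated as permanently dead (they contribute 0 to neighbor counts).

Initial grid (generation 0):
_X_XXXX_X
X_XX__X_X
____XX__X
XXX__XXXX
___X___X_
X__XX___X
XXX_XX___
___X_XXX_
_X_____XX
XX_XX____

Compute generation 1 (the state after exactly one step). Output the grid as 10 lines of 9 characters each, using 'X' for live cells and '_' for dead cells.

Simulating step by step:
Generation 0 (given above): 43 live cells
Generation 1: 40 live cells
(generation 1 grid is the final answer)

Answer: _X_XXXX__
_XX___X_X
X___X___X
_XXX_X__X
X__X_X___
X____X___
XXX____X_
X__X_X_XX
XX_X_X_XX
XXX______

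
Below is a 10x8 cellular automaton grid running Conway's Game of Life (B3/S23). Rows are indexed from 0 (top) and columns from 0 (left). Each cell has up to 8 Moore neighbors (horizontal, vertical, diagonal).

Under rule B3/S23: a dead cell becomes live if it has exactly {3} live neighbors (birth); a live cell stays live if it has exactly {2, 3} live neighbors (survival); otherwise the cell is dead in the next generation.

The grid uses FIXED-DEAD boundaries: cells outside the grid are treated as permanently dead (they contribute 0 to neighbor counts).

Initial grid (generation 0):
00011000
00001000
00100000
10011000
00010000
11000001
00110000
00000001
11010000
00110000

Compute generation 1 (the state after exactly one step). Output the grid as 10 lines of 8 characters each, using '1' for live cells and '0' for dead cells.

Answer: 00011000
00001000
00001000
00111000
11111000
01010000
01100000
01010000
01010000
01110000

Derivation:
Simulating step by step:
Generation 0 (given above): 19 live cells
Generation 1: 23 live cells
(generation 1 grid is the final answer)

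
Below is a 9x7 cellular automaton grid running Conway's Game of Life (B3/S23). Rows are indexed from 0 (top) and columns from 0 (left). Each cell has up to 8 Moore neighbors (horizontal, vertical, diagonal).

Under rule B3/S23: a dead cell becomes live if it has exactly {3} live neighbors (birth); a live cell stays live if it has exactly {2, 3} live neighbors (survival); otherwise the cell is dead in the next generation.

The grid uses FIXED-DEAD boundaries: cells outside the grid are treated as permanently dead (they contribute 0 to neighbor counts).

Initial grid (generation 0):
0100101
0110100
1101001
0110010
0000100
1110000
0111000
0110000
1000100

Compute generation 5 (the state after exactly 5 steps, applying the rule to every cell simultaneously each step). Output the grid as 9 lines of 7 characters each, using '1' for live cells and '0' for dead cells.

Simulating step by step:
Generation 0 (given above): 24 live cells
Generation 1: 21 live cells
0111010
0000100
1001110
1111110
1001000
1000000
0001000
1000000
0100000
Generation 2: 9 live cells
0011100
0100000
1000000
1000010
1001000
0000000
0000000
0000000
0000000
Generation 3: 9 live cells
0011000
0111000
1100000
1100000
0000000
0000000
0000000
0000000
0000000
Generation 4: 6 live cells
0101000
1001000
0000000
1100000
0000000
0000000
0000000
0000000
0000000
Generation 5: 4 live cells
(generation 5 grid is the final answer)

Answer: 0010000
0010000
1100000
0000000
0000000
0000000
0000000
0000000
0000000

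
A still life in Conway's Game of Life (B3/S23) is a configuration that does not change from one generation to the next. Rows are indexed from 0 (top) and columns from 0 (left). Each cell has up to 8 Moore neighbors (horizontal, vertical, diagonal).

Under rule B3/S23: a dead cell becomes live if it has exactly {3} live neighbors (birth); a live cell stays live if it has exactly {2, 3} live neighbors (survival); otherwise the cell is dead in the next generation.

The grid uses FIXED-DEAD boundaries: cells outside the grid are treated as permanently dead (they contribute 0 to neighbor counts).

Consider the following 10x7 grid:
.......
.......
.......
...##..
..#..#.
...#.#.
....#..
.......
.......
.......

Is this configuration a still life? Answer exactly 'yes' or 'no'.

Compute generation 1 and compare to generation 0 (given above):
Generation 1:
.......
.......
.......
...##..
..#..#.
...#.#.
....#..
.......
.......
.......
The grids are IDENTICAL -> still life.

Answer: yes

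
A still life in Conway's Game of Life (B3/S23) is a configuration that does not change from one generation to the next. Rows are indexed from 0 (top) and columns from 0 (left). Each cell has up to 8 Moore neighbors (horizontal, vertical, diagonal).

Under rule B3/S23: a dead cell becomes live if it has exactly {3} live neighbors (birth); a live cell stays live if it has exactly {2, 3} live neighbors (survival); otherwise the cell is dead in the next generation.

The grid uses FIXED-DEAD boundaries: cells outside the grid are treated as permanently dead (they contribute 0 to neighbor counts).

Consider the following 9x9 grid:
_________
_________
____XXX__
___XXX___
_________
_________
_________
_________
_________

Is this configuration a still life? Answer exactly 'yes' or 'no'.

Compute generation 1 and compare to generation 0 (given above):
Generation 1:
_________
_____X___
___X__X__
___X__X__
____X____
_________
_________
_________
_________
Cell (1,5) differs: gen0=0 vs gen1=1 -> NOT a still life.

Answer: no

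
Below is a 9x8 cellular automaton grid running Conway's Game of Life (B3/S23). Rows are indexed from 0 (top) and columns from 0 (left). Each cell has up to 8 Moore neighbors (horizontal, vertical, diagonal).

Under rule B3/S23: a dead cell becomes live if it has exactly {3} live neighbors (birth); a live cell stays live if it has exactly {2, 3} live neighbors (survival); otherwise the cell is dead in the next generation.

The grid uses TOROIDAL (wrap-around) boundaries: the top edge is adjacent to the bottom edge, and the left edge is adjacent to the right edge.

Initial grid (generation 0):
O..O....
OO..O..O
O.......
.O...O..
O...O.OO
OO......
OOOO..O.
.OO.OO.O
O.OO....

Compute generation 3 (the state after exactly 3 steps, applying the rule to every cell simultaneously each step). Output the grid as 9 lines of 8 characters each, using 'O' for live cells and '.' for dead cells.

Answer: .......O
O......O
O......O
O.....OO
........
........
..OOO...
O.OOO..O
O......O

Derivation:
Simulating step by step:
Generation 0 (given above): 28 live cells
Generation 1: 24 live cells
...OO...
.O.....O
.......O
.O...OO.
.....OOO
...O.OO.
...OOOO.
....OOOO
O......O
Generation 2: 13 live cells
.......O
O.......
.......O
O....O..
.......O
...O....
...O....
O..O....
O..O...O
Generation 3: 18 live cells
(generation 3 grid is the final answer)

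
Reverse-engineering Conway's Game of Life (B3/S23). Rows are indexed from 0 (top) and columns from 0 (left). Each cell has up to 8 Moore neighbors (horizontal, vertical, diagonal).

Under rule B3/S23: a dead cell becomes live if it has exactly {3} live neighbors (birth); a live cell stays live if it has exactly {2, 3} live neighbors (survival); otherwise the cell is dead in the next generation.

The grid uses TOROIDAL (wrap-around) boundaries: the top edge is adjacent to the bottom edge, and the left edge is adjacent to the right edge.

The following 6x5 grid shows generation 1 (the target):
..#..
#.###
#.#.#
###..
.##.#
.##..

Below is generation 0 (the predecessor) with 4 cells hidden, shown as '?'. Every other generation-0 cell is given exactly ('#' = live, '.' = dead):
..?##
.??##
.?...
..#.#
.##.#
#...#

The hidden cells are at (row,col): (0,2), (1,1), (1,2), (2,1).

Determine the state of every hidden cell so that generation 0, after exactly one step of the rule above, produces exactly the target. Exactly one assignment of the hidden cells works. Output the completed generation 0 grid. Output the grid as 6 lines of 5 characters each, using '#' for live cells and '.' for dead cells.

Answer: ...##
.#.##
.....
..#.#
.##.#
#...#

Derivation:
Hidden generation-0 cells (in order): (0,2), (1,1), (1,2), (2,1).
A hidden cell only influences target cells in its own 3x3 neighborhood. Try each of the 2^4 = 16 assignments, step the completed generation 0 forward once under B3/S23, and compare with the target:
  (0,2)=. (1,1)=. (1,2)=. (2,1)=. -> step gives (0,2)='.' but target has '#' -> reject
  (0,2)=. (1,1)=. (1,2)=. (2,1)=# -> step gives (0,2)='.' but target has '#' -> reject
  (0,2)=. (1,1)=. (1,2)=# (2,1)=. -> step gives (1,0)='.' but target has '#' -> reject
  (0,2)=. (1,1)=. (1,2)=# (2,1)=# -> step gives (1,3)='.' but target has '#' -> reject
  (0,2)=. (1,1)=# (1,2)=. (2,1)=. -> step reproduces the target at every cell -> ACCEPT
  (0,2)=. (1,1)=# (1,2)=. (2,1)=# -> step gives (1,0)='.' but target has '#' -> reject
  (0,2)=. (1,1)=# (1,2)=# (2,1)=. -> step gives (0,1)='#' but target has '.' -> reject
  (0,2)=. (1,1)=# (1,2)=# (2,1)=# -> step gives (0,1)='#' but target has '.' -> reject
  (0,2)=# (1,1)=. (1,2)=. (2,1)=. -> step gives (1,0)='.' but target has '#' -> reject
  (0,2)=# (1,1)=. (1,2)=. (2,1)=# -> step gives (1,2)='.' but target has '#' -> reject
  (0,2)=# (1,1)=. (1,2)=# (2,1)=. -> step gives (0,1)='#' but target has '.' -> reject
  (0,2)=# (1,1)=. (1,2)=# (2,1)=# -> step gives (0,1)='#' but target has '.' -> reject
  (0,2)=# (1,1)=# (1,2)=. (2,1)=. -> step gives (0,1)='#' but target has '.' -> reject
  (0,2)=# (1,1)=# (1,2)=. (2,1)=# -> step gives (0,1)='#' but target has '.' -> reject
  (0,2)=# (1,1)=# (1,2)=# (2,1)=. -> step gives (0,2)='.' but target has '#' -> reject
  (0,2)=# (1,1)=# (1,2)=# (2,1)=# -> step gives (0,2)='.' but target has '#' -> reject
Unique solution: (0,2)=dead, (1,1)=live, (1,2)=dead, (2,1)=dead.
Check: live-neighbor counts of every cell in the completed generation 0:
52345
30333
32343
33241
53253
43354
Applying B3/S23 to generation 0 with these counts gives:
..#..
#.###
#.#.#
###..
.##.#
.##..
which matches the target exactly.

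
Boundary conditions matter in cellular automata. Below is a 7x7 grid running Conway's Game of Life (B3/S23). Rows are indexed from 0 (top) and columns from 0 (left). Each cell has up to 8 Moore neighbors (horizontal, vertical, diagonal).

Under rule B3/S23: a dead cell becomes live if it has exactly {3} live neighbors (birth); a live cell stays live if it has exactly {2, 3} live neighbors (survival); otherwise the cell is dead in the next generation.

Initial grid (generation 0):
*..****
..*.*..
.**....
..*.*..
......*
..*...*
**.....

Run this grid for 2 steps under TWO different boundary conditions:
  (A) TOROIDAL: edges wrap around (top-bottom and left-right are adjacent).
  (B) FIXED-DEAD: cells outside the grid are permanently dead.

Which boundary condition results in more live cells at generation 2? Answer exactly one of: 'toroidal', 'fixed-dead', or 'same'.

Answer: fixed-dead

Derivation:
Under TOROIDAL boundary, generation 2:
.......
....*..
.......
.*.**..
**.**..
**...*.
.......
Population = 11

Under FIXED-DEAD boundary, generation 2:
...***.
.**.**.
.......
.*.**..
.*.**..
..*....
.......
Population = 14

Comparison: toroidal=11, fixed-dead=14 -> fixed-dead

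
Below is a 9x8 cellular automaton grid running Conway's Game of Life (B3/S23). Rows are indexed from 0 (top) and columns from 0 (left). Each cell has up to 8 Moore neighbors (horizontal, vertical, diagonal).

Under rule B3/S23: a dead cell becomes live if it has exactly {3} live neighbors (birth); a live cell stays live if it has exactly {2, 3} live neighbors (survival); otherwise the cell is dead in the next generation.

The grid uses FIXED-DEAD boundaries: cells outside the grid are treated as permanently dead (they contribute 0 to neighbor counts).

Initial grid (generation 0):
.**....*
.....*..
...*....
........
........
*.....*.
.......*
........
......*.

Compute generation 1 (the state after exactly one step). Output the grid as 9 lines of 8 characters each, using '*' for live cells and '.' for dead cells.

Answer: ........
..*.....
........
........
........
........
........
........
........

Derivation:
Simulating step by step:
Generation 0 (given above): 9 live cells
Generation 1: 1 live cells
(generation 1 grid is the final answer)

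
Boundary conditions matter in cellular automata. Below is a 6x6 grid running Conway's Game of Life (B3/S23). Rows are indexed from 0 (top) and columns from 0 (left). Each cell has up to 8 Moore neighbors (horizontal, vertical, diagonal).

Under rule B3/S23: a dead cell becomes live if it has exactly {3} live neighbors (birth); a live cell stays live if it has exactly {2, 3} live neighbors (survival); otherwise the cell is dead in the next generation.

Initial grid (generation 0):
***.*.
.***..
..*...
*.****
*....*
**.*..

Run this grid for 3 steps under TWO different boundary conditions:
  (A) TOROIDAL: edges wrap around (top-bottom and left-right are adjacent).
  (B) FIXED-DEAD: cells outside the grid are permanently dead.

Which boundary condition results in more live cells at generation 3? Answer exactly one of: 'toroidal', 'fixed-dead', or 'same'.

Under TOROIDAL boundary, generation 3:
*.....
*.....
*.*...
**....
.**...
*.*...
Population = 10

Under FIXED-DEAD boundary, generation 3:
......
......
...*.*
.....*
*.**.*
***...
Population = 10

Comparison: toroidal=10, fixed-dead=10 -> same

Answer: same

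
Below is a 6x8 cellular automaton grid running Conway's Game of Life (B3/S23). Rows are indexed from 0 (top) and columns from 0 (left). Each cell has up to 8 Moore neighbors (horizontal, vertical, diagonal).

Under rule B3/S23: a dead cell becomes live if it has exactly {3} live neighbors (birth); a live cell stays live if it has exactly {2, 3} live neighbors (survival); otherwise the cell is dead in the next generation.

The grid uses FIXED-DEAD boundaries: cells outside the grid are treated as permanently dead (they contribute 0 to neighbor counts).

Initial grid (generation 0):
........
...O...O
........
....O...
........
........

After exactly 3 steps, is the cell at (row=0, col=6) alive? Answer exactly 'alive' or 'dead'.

Answer: dead

Derivation:
Simulating step by step:
Generation 0 (given above): 3 live cells
Generation 1: 0 live cells
........
........
........
........
........
........
Generation 2: 0 live cells
........
........
........
........
........
........
Generation 3: 0 live cells
........
........
........
........
........
........

Cell (0,6) at generation 3: 0 -> dead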